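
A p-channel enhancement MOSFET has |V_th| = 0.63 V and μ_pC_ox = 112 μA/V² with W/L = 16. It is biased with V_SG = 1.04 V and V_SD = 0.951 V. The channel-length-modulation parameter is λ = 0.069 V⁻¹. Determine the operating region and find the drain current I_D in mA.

Saturation; I_D = 0.161 mA

k_p = μ_pC_ox · (W/L) = 1.792 mA/V².
V_ov = V_SG − |V_th| = 1.04 − 0.63 = 0.41 V.
Since V_SD = 0.951 V ≥ V_ov = 0.41 V, the device is in saturation.
I_D = ½ k_p V_ov² (1 + λ V_SD) = 0.5 × 1.792 × 0.41² × (1 + 0.069 × 0.951) = 0.161 mA.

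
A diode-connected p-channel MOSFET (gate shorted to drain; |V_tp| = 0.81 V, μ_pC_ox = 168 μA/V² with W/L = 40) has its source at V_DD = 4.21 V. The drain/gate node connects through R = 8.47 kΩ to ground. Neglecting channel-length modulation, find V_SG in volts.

V_SG = 1.14 V

With gate tied to drain, V_SG = V_SD ≥ V_SG − |V_tp|, so the device is in saturation.
k_p = μ_pC_ox · (W/L) = 6.72 mA/V².
KCL at the drain: ½ k_p (V_SG − |V_tp|)² = (V_DD − V_SG)/R.
Let x = V_SG − 0.81. Then 28.5 x² + x − 3.4 = 0, giving x = 0.329 V (positive root), so V_SG = 1.14 V.
I_D = (V_DD − V_SG)/R = (4.21 − 1.14) / 8.47 = 0.363 mA.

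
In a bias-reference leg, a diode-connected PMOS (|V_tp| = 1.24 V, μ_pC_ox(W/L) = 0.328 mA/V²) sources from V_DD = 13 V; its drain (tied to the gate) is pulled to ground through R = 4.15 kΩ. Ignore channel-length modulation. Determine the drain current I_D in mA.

I_D = 1.99 mA

With gate tied to drain, V_SG = V_SD ≥ V_SG − |V_tp|, so the device is in saturation.
KCL at the drain: ½ k_p (V_SG − |V_tp|)² = (V_DD − V_SG)/R.
Let x = V_SG − 1.24. Then 0.681 x² + x − 11.76 = 0, giving x = 3.49 V (positive root), so V_SG = 4.73 V.
I_D = (V_DD − V_SG)/R = (13 − 4.73) / 4.15 = 1.99 mA.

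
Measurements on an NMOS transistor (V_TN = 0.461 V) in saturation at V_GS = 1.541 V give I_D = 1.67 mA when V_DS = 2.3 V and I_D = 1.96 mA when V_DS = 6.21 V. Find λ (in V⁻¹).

λ = 0.0495 V⁻¹

With V_GS fixed, I_D ∝ (1 + λ V_DS) in saturation, so I_D2/I_D1 = (1 + λ V_DS2)/(1 + λ V_DS1).
1.96/1.67 = 1.174 = (1 + 6.21 λ)/(1 + 2.3 λ).
Solving: λ (I_D1 V_DS2 − I_D2 V_DS1) = I_D2 − I_D1, so λ = (1.96 − 1.67) / (1.67 × 6.21 − 1.96 × 2.3) = 0.29 / 5.86 = 0.0495 V⁻¹.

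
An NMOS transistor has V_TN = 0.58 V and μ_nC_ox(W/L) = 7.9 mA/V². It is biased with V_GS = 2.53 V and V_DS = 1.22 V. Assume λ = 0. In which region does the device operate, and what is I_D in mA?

V_ov = V_GS − V_TN = 2.53 − 0.58 = 1.95 V.
Since V_DS = 1.22 V < V_ov = 1.95 V, the device is in the triode region.
I_D = k_n [V_ov · V_DS − ½ V_DS²] = 7.9 × [1.95 × 1.22 − 0.5 × 1.22²] = 12.9 mA.

Triode; I_D = 12.9 mA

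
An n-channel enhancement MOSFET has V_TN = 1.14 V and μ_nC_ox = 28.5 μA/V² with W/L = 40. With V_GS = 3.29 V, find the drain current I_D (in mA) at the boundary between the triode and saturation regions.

I_D = 2.63 mA

At the boundary V_DS = V_ov = V_GS − V_TN = 3.29 − 1.14 = 2.15 V.
k_n = μ_nC_ox · (W/L) = 1.14 mA/V².
I_D = ½ k_n V_ov² = 0.5 × 1.14 × 2.15² = 2.63 mA.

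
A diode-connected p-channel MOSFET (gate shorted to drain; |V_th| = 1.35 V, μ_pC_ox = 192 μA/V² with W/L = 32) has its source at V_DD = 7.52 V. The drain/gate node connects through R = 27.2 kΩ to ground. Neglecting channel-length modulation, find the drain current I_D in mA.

With gate tied to drain, V_SG = V_SD ≥ V_SG − |V_th|, so the device is in saturation.
k_p = μ_pC_ox · (W/L) = 6.144 mA/V².
KCL at the drain: ½ k_p (V_SG − |V_th|)² = (V_DD − V_SG)/R.
Let x = V_SG − 1.35. Then 83.6 x² + x − 6.17 = 0, giving x = 0.266 V (positive root), so V_SG = 1.62 V.
I_D = (V_DD − V_SG)/R = (7.52 − 1.62) / 27.2 = 0.217 mA.

I_D = 0.217 mA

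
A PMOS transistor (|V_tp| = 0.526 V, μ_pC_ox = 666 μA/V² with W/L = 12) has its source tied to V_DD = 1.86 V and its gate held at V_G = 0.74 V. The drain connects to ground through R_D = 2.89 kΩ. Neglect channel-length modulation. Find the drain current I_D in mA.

V_SG = V_DD − V_G = 1.86 − 0.74 = 1.12 V, so V_ov = 1.12 − 0.526 = 0.594 V.
k_p = μ_pC_ox · (W/L) = 7.992 mA/V².
Assume saturation: I_D = ½ k_p V_ov² = 0.5 × 7.992 × 0.594² = 1.41 mA, giving V_SD = V_DD − I_D R_D = 1.86 − 1.41 × 2.89 = -2.21 V.
But -2.21 V < V_ov = 0.594 V, so the device is actually in triode.
In triode I_D = k_p[V_ov V_SD − ½ V_SD²] and I_D = (V_DD − V_SD)/R_D. Equating: 11.5 V_SD² − 14.72 V_SD + 1.86 = 0, giving V_SD = 0.142 V (the root below V_ov).
I_D = (1.86 − 0.142) / 2.89 = 0.594 mA.

I_D = 0.594 mA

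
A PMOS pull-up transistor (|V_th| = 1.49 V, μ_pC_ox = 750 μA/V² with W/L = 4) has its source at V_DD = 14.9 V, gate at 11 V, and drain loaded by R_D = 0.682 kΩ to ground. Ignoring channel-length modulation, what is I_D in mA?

V_SG = V_DD − V_G = 14.9 − 11 = 3.9 V, so V_ov = 3.9 − 1.49 = 2.41 V.
k_p = μ_pC_ox · (W/L) = 3 mA/V².
Assume saturation: I_D = ½ k_p V_ov² = 0.5 × 3 × 2.41² = 8.71 mA, giving V_SD = V_DD − I_D R_D = 14.9 − 8.71 × 0.682 = 8.96 V.
V_SD = 8.96 V ≥ V_ov = 2.41 V, confirming saturation.

I_D = 8.71 mA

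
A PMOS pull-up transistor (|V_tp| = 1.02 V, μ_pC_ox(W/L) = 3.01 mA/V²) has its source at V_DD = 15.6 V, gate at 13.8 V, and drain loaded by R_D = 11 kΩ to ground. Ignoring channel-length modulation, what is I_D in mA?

V_SG = V_DD − V_G = 15.6 − 13.8 = 1.8 V, so V_ov = 1.8 − 1.02 = 0.78 V.
Assume saturation: I_D = ½ k_p V_ov² = 0.5 × 3.01 × 0.78² = 0.916 mA, giving V_SD = V_DD − I_D R_D = 15.6 − 0.916 × 11 = 5.53 V.
V_SD = 5.53 V ≥ V_ov = 0.78 V, confirming saturation.

I_D = 0.916 mA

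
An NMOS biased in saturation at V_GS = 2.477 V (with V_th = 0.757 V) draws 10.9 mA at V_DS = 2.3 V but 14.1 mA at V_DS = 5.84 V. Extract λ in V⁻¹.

λ = 0.102 V⁻¹

With V_GS fixed, I_D ∝ (1 + λ V_DS) in saturation, so I_D2/I_D1 = (1 + λ V_DS2)/(1 + λ V_DS1).
14.1/10.9 = 1.294 = (1 + 5.84 λ)/(1 + 2.3 λ).
Solving: λ (I_D1 V_DS2 − I_D2 V_DS1) = I_D2 − I_D1, so λ = (14.1 − 10.9) / (10.9 × 5.84 − 14.1 × 2.3) = 3.2 / 31.2 = 0.102 V⁻¹.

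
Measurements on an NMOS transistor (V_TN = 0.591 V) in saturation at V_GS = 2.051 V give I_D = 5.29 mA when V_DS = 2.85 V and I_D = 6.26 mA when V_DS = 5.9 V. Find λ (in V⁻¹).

λ = 0.0726 V⁻¹

With V_GS fixed, I_D ∝ (1 + λ V_DS) in saturation, so I_D2/I_D1 = (1 + λ V_DS2)/(1 + λ V_DS1).
6.26/5.29 = 1.183 = (1 + 5.9 λ)/(1 + 2.85 λ).
Solving: λ (I_D1 V_DS2 − I_D2 V_DS1) = I_D2 − I_D1, so λ = (6.26 − 5.29) / (5.29 × 5.9 − 6.26 × 2.85) = 0.97 / 13.4 = 0.0726 V⁻¹.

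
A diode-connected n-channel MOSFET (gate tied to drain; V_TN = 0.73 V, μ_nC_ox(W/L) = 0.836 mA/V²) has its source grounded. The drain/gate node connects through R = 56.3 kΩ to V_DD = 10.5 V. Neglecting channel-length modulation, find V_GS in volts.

With gate tied to drain, V_GS = V_DS ≥ V_GS − V_TN, so the device is in saturation.
KCL at the drain: ½ k_n (V_GS − V_TN)² = (V_DD − V_GS)/R.
Let x = V_GS − 0.73. Then 23.5 x² + x − 9.77 = 0, giving x = 0.623 V (positive root), so V_GS = 1.35 V.
I_D = (V_DD − V_GS)/R = (10.5 − 1.35) / 56.3 = 0.162 mA.

V_GS = 1.35 V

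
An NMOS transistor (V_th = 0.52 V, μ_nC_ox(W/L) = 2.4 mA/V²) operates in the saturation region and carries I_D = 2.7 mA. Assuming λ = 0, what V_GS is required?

V_GS = 2.02 V

In saturation I_D = ½ k_n (V_GS − V_th)², so V_GS − V_th = √(2 I_D / k_n) = √(2 × 2.7 / 2.4) = 1.5 V.
V_GS = 0.52 + 1.5 = 2.02 V.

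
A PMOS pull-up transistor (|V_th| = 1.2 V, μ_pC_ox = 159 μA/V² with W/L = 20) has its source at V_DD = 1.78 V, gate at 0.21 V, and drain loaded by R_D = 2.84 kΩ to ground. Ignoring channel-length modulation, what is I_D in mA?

I_D = 0.218 mA

V_SG = V_DD − V_G = 1.78 − 0.21 = 1.57 V, so V_ov = 1.57 − 1.2 = 0.37 V.
k_p = μ_pC_ox · (W/L) = 3.18 mA/V².
Assume saturation: I_D = ½ k_p V_ov² = 0.5 × 3.18 × 0.37² = 0.218 mA, giving V_SD = V_DD − I_D R_D = 1.78 − 0.218 × 2.84 = 1.16 V.
V_SD = 1.16 V ≥ V_ov = 0.37 V, confirming saturation.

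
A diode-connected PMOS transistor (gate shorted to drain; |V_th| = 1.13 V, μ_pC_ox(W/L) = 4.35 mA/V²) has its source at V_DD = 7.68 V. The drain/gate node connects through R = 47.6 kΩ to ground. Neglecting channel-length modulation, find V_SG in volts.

With gate tied to drain, V_SG = V_SD ≥ V_SG − |V_th|, so the device is in saturation.
KCL at the drain: ½ k_p (V_SG − |V_th|)² = (V_DD − V_SG)/R.
Let x = V_SG − 1.13. Then 104 x² + x − 6.55 = 0, giving x = 0.247 V (positive root), so V_SG = 1.38 V.
I_D = (V_DD − V_SG)/R = (7.68 − 1.38) / 47.6 = 0.132 mA.

V_SG = 1.38 V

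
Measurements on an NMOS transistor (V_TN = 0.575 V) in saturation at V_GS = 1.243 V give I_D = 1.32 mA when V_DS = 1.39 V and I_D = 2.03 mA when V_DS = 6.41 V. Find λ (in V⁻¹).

With V_GS fixed, I_D ∝ (1 + λ V_DS) in saturation, so I_D2/I_D1 = (1 + λ V_DS2)/(1 + λ V_DS1).
2.03/1.32 = 1.538 = (1 + 6.41 λ)/(1 + 1.39 λ).
Solving: λ (I_D1 V_DS2 − I_D2 V_DS1) = I_D2 − I_D1, so λ = (2.03 − 1.32) / (1.32 × 6.41 − 2.03 × 1.39) = 0.71 / 5.64 = 0.126 V⁻¹.

λ = 0.126 V⁻¹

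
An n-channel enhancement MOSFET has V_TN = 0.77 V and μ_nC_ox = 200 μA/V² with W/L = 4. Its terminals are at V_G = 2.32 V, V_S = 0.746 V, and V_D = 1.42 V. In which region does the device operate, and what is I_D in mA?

Triode; I_D = 0.252 mA

V_GS = V_G − V_S = 2.32 − 0.746 = 1.57 V; V_DS = V_D − V_S = 1.42 − 0.746 = 0.674 V.
k_n = μ_nC_ox · (W/L) = 0.8 mA/V².
V_ov = V_GS − V_TN = 1.57 − 0.77 = 0.804 V.
Since V_DS = 0.674 V < V_ov = 0.804 V, the device is in the triode region.
I_D = k_n [V_ov · V_DS − ½ V_DS²] = 0.8 × [0.804 × 0.674 − 0.5 × 0.674²] = 0.252 mA.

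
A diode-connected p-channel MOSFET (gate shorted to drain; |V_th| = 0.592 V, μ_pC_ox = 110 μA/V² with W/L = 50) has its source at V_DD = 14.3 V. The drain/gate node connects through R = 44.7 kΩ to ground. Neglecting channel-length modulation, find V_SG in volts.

V_SG = 0.922 V

With gate tied to drain, V_SG = V_SD ≥ V_SG − |V_th|, so the device is in saturation.
k_p = μ_pC_ox · (W/L) = 5.5 mA/V².
KCL at the drain: ½ k_p (V_SG − |V_th|)² = (V_DD − V_SG)/R.
Let x = V_SG − 0.592. Then 123 x² + x − 13.71 = 0, giving x = 0.33 V (positive root), so V_SG = 0.922 V.
I_D = (V_DD − V_SG)/R = (14.3 − 0.922) / 44.7 = 0.299 mA.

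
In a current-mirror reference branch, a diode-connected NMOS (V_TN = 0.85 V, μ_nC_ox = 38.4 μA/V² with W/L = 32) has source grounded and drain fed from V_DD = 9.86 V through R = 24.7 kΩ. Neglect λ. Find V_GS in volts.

V_GS = 1.59 V

With gate tied to drain, V_GS = V_DS ≥ V_GS − V_TN, so the device is in saturation.
k_n = μ_nC_ox · (W/L) = 1.229 mA/V².
KCL at the drain: ½ k_n (V_GS − V_TN)² = (V_DD − V_GS)/R.
Let x = V_GS − 0.85. Then 15.2 x² + x − 9.01 = 0, giving x = 0.738 V (positive root), so V_GS = 1.59 V.
I_D = (V_DD − V_GS)/R = (9.86 − 1.59) / 24.7 = 0.335 mA.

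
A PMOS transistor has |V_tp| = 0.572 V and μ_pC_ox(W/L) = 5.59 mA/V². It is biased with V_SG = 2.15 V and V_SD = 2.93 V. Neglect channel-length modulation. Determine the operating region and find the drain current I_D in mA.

Saturation; I_D = 6.96 mA

V_ov = V_SG − |V_tp| = 2.15 − 0.572 = 1.58 V.
Since V_SD = 2.93 V ≥ V_ov = 1.58 V, the device is in saturation.
I_D = ½ k_p V_ov² = 0.5 × 5.59 × 1.58² = 6.96 mA.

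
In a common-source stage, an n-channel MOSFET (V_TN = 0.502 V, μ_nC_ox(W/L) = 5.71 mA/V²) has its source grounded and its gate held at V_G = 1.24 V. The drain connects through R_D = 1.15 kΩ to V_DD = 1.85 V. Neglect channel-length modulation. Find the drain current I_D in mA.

I_D = 1.25 mA

V_GS = V_G = 1.24 V, so V_ov = 1.24 − 0.502 = 0.738 V.
Assume saturation: I_D = ½ k_n V_ov² = 0.5 × 5.71 × 0.738² = 1.55 mA, giving V_DS = V_DD − I_D R_D = 1.85 − 1.55 × 1.15 = 0.0618 V.
But 0.0618 V < V_ov = 0.738 V, so the device is actually in triode.
In triode I_D = k_n[V_ov V_DS − ½ V_DS²] and I_D = (V_DD − V_DS)/R_D. Equating: 3.28 V_DS² − 5.846 V_DS + 1.85 = 0, giving V_DS = 0.412 V (the root below V_ov).
I_D = (1.85 − 0.412) / 1.15 = 1.25 mA.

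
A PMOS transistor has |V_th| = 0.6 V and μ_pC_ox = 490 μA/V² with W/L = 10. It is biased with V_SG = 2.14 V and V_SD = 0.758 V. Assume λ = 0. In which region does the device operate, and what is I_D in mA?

k_p = μ_pC_ox · (W/L) = 4.9 mA/V².
V_ov = V_SG − |V_th| = 2.14 − 0.6 = 1.54 V.
Since V_SD = 0.758 V < V_ov = 1.54 V, the device is in the triode region.
I_D = k_p [V_ov · V_SD − ½ V_SD²] = 4.9 × [1.54 × 0.758 − 0.5 × 0.758²] = 4.31 mA.

Triode; I_D = 4.31 mA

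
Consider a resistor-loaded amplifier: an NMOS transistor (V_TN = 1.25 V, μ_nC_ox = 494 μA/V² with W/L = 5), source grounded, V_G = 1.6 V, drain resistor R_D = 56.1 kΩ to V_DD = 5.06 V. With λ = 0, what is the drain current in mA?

I_D = 0.0880 mA

V_GS = V_G = 1.6 V, so V_ov = 1.6 − 1.25 = 0.35 V.
k_n = μ_nC_ox · (W/L) = 2.47 mA/V².
Assume saturation: I_D = ½ k_n V_ov² = 0.5 × 2.47 × 0.35² = 0.151 mA, giving V_DS = V_DD − I_D R_D = 5.06 − 0.151 × 56.1 = -3.43 V.
But -3.43 V < V_ov = 0.35 V, so the device is actually in triode.
In triode I_D = k_n[V_ov V_DS − ½ V_DS²] and I_D = (V_DD − V_DS)/R_D. Equating: 69.3 V_DS² − 49.5 V_DS + 5.06 = 0, giving V_DS = 0.124 V (the root below V_ov).
I_D = (5.06 − 0.124) / 56.1 = 0.088 mA.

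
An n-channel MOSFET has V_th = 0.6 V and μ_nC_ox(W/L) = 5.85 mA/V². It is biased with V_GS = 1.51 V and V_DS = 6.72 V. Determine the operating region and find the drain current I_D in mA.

V_ov = V_GS − V_th = 1.51 − 0.6 = 0.91 V.
Since V_DS = 6.72 V ≥ V_ov = 0.91 V, the device is in saturation.
I_D = ½ k_n V_ov² = 0.5 × 5.85 × 0.91² = 2.42 mA.

Saturation; I_D = 2.42 mA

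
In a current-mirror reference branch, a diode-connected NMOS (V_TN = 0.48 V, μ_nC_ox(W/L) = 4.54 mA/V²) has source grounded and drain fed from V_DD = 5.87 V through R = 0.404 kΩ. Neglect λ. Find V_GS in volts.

V_GS = 2.42 V

With gate tied to drain, V_GS = V_DS ≥ V_GS − V_TN, so the device is in saturation.
KCL at the drain: ½ k_n (V_GS − V_TN)² = (V_DD − V_GS)/R.
Let x = V_GS − 0.48. Then 0.917 x² + x − 5.39 = 0, giving x = 1.94 V (positive root), so V_GS = 2.42 V.
I_D = (V_DD − V_GS)/R = (5.87 − 2.42) / 0.404 = 8.54 mA.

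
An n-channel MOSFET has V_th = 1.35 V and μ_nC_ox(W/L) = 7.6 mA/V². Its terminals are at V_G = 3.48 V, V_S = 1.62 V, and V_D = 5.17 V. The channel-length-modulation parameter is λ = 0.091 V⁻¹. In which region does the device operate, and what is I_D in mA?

Saturation; I_D = 1.31 mA

V_GS = V_G − V_S = 3.48 − 1.62 = 1.86 V; V_DS = V_D − V_S = 5.17 − 1.62 = 3.55 V.
V_ov = V_GS − V_th = 1.86 − 1.35 = 0.51 V.
Since V_DS = 3.55 V ≥ V_ov = 0.51 V, the device is in saturation.
I_D = ½ k_n V_ov² (1 + λ V_DS) = 0.5 × 7.6 × 0.51² × (1 + 0.091 × 3.55) = 1.31 mA.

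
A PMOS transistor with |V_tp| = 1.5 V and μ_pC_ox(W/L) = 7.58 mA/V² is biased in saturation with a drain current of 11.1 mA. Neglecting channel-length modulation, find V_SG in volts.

In saturation I_D = ½ k_p (V_SG − |V_tp|)², so V_SG − |V_tp| = √(2 I_D / k_p) = √(2 × 11.1 / 7.58) = 1.71 V.
V_SG = 1.5 + 1.71 = 3.21 V.

V_SG = 3.21 V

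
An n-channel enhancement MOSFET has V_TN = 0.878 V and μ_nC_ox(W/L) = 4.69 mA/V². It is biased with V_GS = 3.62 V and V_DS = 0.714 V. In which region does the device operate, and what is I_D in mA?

V_ov = V_GS − V_TN = 3.62 − 0.878 = 2.74 V.
Since V_DS = 0.714 V < V_ov = 2.74 V, the device is in the triode region.
I_D = k_n [V_ov · V_DS − ½ V_DS²] = 4.69 × [2.74 × 0.714 − 0.5 × 0.714²] = 7.99 mA.

Triode; I_D = 7.99 mA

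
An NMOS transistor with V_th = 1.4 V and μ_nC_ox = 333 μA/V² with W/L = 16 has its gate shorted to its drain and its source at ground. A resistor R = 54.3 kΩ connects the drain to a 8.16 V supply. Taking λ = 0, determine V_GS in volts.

V_GS = 1.61 V

With gate tied to drain, V_GS = V_DS ≥ V_GS − V_th, so the device is in saturation.
k_n = μ_nC_ox · (W/L) = 5.328 mA/V².
KCL at the drain: ½ k_n (V_GS − V_th)² = (V_DD − V_GS)/R.
Let x = V_GS − 1.4. Then 145 x² + x − 6.76 = 0, giving x = 0.213 V (positive root), so V_GS = 1.61 V.
I_D = (V_DD − V_GS)/R = (8.16 − 1.61) / 54.3 = 0.121 mA.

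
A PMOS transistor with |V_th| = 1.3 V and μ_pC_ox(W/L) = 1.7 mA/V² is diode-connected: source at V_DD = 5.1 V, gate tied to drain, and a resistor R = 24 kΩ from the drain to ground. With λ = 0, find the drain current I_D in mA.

I_D = 0.141 mA

With gate tied to drain, V_SG = V_SD ≥ V_SG − |V_th|, so the device is in saturation.
KCL at the drain: ½ k_p (V_SG − |V_th|)² = (V_DD − V_SG)/R.
Let x = V_SG − 1.3. Then 20.4 x² + x − 3.8 = 0, giving x = 0.408 V (positive root), so V_SG = 1.71 V.
I_D = (V_DD − V_SG)/R = (5.1 − 1.71) / 24 = 0.141 mA.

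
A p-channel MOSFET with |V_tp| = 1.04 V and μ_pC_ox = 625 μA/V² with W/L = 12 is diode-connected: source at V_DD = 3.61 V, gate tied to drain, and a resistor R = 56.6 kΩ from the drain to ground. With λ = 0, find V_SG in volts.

V_SG = 1.15 V

With gate tied to drain, V_SG = V_SD ≥ V_SG − |V_tp|, so the device is in saturation.
k_p = μ_pC_ox · (W/L) = 7.5 mA/V².
KCL at the drain: ½ k_p (V_SG − |V_tp|)² = (V_DD − V_SG)/R.
Let x = V_SG − 1.04. Then 212 x² + x − 2.57 = 0, giving x = 0.108 V (positive root), so V_SG = 1.15 V.
I_D = (V_DD − V_SG)/R = (3.61 − 1.15) / 56.6 = 0.0435 mA.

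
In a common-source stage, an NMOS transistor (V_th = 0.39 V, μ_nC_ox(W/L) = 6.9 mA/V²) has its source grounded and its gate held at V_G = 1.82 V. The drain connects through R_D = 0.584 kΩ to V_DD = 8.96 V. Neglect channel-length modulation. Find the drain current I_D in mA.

I_D = 7.05 mA

V_GS = V_G = 1.82 V, so V_ov = 1.82 − 0.39 = 1.43 V.
Assume saturation: I_D = ½ k_n V_ov² = 0.5 × 6.9 × 1.43² = 7.05 mA, giving V_DS = V_DD − I_D R_D = 8.96 − 7.05 × 0.584 = 4.84 V.
V_DS = 4.84 V ≥ V_ov = 1.43 V, confirming saturation.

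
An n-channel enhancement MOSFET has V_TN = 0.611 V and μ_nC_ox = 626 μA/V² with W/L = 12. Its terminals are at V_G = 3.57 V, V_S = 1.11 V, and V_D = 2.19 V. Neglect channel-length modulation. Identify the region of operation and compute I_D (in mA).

V_GS = V_G − V_S = 3.57 − 1.11 = 2.46 V; V_DS = V_D − V_S = 2.19 − 1.11 = 1.08 V.
k_n = μ_nC_ox · (W/L) = 7.512 mA/V².
V_ov = V_GS − V_TN = 2.46 − 0.611 = 1.85 V.
Since V_DS = 1.08 V < V_ov = 1.85 V, the device is in the triode region.
I_D = k_n [V_ov · V_DS − ½ V_DS²] = 7.512 × [1.85 × 1.08 − 0.5 × 1.08²] = 10.6 mA.

Triode; I_D = 10.6 mA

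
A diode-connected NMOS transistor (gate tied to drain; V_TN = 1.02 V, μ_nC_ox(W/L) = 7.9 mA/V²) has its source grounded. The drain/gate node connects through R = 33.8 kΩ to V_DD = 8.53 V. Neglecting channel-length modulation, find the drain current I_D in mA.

With gate tied to drain, V_GS = V_DS ≥ V_GS − V_TN, so the device is in saturation.
KCL at the drain: ½ k_n (V_GS − V_TN)² = (V_DD − V_GS)/R.
Let x = V_GS − 1.02. Then 134 x² + x − 7.51 = 0, giving x = 0.233 V (positive root), so V_GS = 1.25 V.
I_D = (V_DD − V_GS)/R = (8.53 − 1.25) / 33.8 = 0.215 mA.

I_D = 0.215 mA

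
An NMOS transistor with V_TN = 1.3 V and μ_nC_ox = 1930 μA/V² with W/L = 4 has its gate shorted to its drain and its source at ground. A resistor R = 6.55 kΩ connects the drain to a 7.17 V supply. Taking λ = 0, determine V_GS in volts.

With gate tied to drain, V_GS = V_DS ≥ V_GS − V_TN, so the device is in saturation.
k_n = μ_nC_ox · (W/L) = 7.72 mA/V².
KCL at the drain: ½ k_n (V_GS − V_TN)² = (V_DD − V_GS)/R.
Let x = V_GS − 1.3. Then 25.3 x² + x − 5.87 = 0, giving x = 0.462 V (positive root), so V_GS = 1.76 V.
I_D = (V_DD − V_GS)/R = (7.17 − 1.76) / 6.55 = 0.826 mA.

V_GS = 1.76 V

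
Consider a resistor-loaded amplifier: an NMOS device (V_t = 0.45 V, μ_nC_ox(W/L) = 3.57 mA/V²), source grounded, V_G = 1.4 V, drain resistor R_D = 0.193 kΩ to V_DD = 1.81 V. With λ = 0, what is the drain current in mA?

V_GS = V_G = 1.4 V, so V_ov = 1.4 − 0.45 = 0.95 V.
Assume saturation: I_D = ½ k_n V_ov² = 0.5 × 3.57 × 0.95² = 1.61 mA, giving V_DS = V_DD − I_D R_D = 1.81 − 1.61 × 0.193 = 1.5 V.
V_DS = 1.5 V ≥ V_ov = 0.95 V, confirming saturation.

I_D = 1.61 mA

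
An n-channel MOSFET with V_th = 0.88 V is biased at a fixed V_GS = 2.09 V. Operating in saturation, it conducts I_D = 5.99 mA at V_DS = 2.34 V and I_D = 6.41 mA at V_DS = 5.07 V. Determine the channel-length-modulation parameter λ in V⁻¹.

With V_GS fixed, I_D ∝ (1 + λ V_DS) in saturation, so I_D2/I_D1 = (1 + λ V_DS2)/(1 + λ V_DS1).
6.41/5.99 = 1.07 = (1 + 5.07 λ)/(1 + 2.34 λ).
Solving: λ (I_D1 V_DS2 − I_D2 V_DS1) = I_D2 − I_D1, so λ = (6.41 − 5.99) / (5.99 × 5.07 − 6.41 × 2.34) = 0.42 / 15.4 = 0.0273 V⁻¹.

λ = 0.0273 V⁻¹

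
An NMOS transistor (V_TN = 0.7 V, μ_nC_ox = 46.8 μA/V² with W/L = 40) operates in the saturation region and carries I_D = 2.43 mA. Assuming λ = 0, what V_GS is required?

V_GS = 2.31 V

k_n = μ_nC_ox · (W/L) = 1.872 mA/V².
In saturation I_D = ½ k_n (V_GS − V_TN)², so V_GS − V_TN = √(2 I_D / k_n) = √(2 × 2.43 / 1.872) = 1.61 V.
V_GS = 0.7 + 1.61 = 2.31 V.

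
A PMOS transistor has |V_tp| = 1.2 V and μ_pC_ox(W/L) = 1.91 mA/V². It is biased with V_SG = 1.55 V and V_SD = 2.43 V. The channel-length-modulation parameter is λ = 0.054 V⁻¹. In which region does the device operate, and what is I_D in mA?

V_ov = V_SG − |V_tp| = 1.55 − 1.2 = 0.35 V.
Since V_SD = 2.43 V ≥ V_ov = 0.35 V, the device is in saturation.
I_D = ½ k_p V_ov² (1 + λ V_SD) = 0.5 × 1.91 × 0.35² × (1 + 0.054 × 2.43) = 0.132 mA.

Saturation; I_D = 0.132 mA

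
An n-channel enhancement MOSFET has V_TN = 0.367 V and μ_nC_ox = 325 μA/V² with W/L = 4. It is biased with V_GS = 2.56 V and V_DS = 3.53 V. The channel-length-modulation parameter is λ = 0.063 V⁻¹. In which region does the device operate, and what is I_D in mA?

Saturation; I_D = 3.82 mA

k_n = μ_nC_ox · (W/L) = 1.3 mA/V².
V_ov = V_GS − V_TN = 2.56 − 0.367 = 2.19 V.
Since V_DS = 3.53 V ≥ V_ov = 2.19 V, the device is in saturation.
I_D = ½ k_n V_ov² (1 + λ V_DS) = 0.5 × 1.3 × 2.19² × (1 + 0.063 × 3.53) = 3.82 mA.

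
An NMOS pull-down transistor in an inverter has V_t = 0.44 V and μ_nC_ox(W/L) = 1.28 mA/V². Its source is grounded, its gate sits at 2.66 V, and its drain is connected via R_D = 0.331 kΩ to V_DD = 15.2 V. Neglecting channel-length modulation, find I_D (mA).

I_D = 3.15 mA

V_GS = V_G = 2.66 V, so V_ov = 2.66 − 0.44 = 2.22 V.
Assume saturation: I_D = ½ k_n V_ov² = 0.5 × 1.28 × 2.22² = 3.15 mA, giving V_DS = V_DD − I_D R_D = 15.2 − 3.15 × 0.331 = 14.2 V.
V_DS = 14.2 V ≥ V_ov = 2.22 V, confirming saturation.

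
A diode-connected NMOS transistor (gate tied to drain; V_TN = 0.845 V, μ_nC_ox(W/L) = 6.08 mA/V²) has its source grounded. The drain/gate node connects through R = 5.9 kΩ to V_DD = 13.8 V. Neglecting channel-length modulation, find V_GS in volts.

With gate tied to drain, V_GS = V_DS ≥ V_GS − V_TN, so the device is in saturation.
KCL at the drain: ½ k_n (V_GS − V_TN)² = (V_DD − V_GS)/R.
Let x = V_GS − 0.845. Then 17.9 x² + x − 12.96 = 0, giving x = 0.822 V (positive root), so V_GS = 1.67 V.
I_D = (V_DD − V_GS)/R = (13.8 − 1.67) / 5.9 = 2.06 mA.

V_GS = 1.67 V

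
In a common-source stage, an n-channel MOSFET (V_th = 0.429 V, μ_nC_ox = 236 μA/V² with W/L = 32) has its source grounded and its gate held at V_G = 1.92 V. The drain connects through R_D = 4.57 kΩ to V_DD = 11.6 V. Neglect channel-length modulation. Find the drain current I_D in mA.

I_D = 2.49 mA

V_GS = V_G = 1.92 V, so V_ov = 1.92 − 0.429 = 1.49 V.
k_n = μ_nC_ox · (W/L) = 7.552 mA/V².
Assume saturation: I_D = ½ k_n V_ov² = 0.5 × 7.552 × 1.49² = 8.39 mA, giving V_DS = V_DD − I_D R_D = 11.6 − 8.39 × 4.57 = -26.8 V.
But -26.8 V < V_ov = 1.49 V, so the device is actually in triode.
In triode I_D = k_n[V_ov V_DS − ½ V_DS²] and I_D = (V_DD − V_DS)/R_D. Equating: 17.3 V_DS² − 52.46 V_DS + 11.6 = 0, giving V_DS = 0.24 V (the root below V_ov).
I_D = (11.6 − 0.24) / 4.57 = 2.49 mA.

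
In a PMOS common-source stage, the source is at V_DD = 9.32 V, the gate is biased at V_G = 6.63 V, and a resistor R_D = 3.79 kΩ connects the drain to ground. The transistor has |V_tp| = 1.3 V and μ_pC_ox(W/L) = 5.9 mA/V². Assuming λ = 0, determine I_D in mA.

V_SG = V_DD − V_G = 9.32 − 6.63 = 2.69 V, so V_ov = 2.69 − 1.3 = 1.39 V.
Assume saturation: I_D = ½ k_p V_ov² = 0.5 × 5.9 × 1.39² = 5.7 mA, giving V_SD = V_DD − I_D R_D = 9.32 − 5.7 × 3.79 = -12.3 V.
But -12.3 V < V_ov = 1.39 V, so the device is actually in triode.
In triode I_D = k_p[V_ov V_SD − ½ V_SD²] and I_D = (V_DD − V_SD)/R_D. Equating: 11.2 V_SD² − 32.08 V_SD + 9.32 = 0, giving V_SD = 0.328 V (the root below V_ov).
I_D = (9.32 − 0.328) / 3.79 = 2.37 mA.

I_D = 2.37 mA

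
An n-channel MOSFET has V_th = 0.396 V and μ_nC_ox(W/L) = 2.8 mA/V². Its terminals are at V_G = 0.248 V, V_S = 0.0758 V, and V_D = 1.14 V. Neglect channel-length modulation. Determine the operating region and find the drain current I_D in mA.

Cutoff; I_D = 0 mA

V_GS = V_G − V_S = 0.248 − 0.0758 = 0.172 V; V_DS = V_D − V_S = 1.14 − 0.0758 = 1.06 V.
V_GS = 0.172 V < V_th = 0.396 V, so the transistor is in cutoff.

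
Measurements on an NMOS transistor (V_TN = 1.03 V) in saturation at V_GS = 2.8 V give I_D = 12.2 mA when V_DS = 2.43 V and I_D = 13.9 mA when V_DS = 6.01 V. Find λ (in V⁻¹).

λ = 0.0430 V⁻¹

With V_GS fixed, I_D ∝ (1 + λ V_DS) in saturation, so I_D2/I_D1 = (1 + λ V_DS2)/(1 + λ V_DS1).
13.9/12.2 = 1.139 = (1 + 6.01 λ)/(1 + 2.43 λ).
Solving: λ (I_D1 V_DS2 − I_D2 V_DS1) = I_D2 − I_D1, so λ = (13.9 − 12.2) / (12.2 × 6.01 − 13.9 × 2.43) = 1.7 / 39.5 = 0.043 V⁻¹.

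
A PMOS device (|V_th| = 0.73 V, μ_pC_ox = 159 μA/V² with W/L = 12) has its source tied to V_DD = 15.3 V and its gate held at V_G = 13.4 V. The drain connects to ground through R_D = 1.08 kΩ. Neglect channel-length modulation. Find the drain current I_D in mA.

I_D = 1.31 mA

V_SG = V_DD − V_G = 15.3 − 13.4 = 1.9 V, so V_ov = 1.9 − 0.73 = 1.17 V.
k_p = μ_pC_ox · (W/L) = 1.908 mA/V².
Assume saturation: I_D = ½ k_p V_ov² = 0.5 × 1.908 × 1.17² = 1.31 mA, giving V_SD = V_DD − I_D R_D = 15.3 − 1.31 × 1.08 = 13.9 V.
V_SD = 13.9 V ≥ V_ov = 1.17 V, confirming saturation.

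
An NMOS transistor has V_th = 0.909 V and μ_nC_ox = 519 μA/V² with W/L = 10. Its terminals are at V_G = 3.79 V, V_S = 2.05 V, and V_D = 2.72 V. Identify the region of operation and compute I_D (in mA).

V_GS = V_G − V_S = 3.79 − 2.05 = 1.74 V; V_DS = V_D − V_S = 2.72 − 2.05 = 0.67 V.
k_n = μ_nC_ox · (W/L) = 5.19 mA/V².
V_ov = V_GS − V_th = 1.74 − 0.909 = 0.831 V.
Since V_DS = 0.67 V < V_ov = 0.831 V, the device is in the triode region.
I_D = k_n [V_ov · V_DS − ½ V_DS²] = 5.19 × [0.831 × 0.67 − 0.5 × 0.67²] = 1.72 mA.

Triode; I_D = 1.72 mA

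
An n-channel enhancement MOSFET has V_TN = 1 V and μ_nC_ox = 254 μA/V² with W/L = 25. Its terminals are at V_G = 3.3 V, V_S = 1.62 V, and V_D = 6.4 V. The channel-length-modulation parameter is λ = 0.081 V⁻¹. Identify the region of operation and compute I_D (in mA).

V_GS = V_G − V_S = 3.3 − 1.62 = 1.68 V; V_DS = V_D − V_S = 6.4 − 1.62 = 4.78 V.
k_n = μ_nC_ox · (W/L) = 6.35 mA/V².
V_ov = V_GS − V_TN = 1.68 − 1 = 0.68 V.
Since V_DS = 4.78 V ≥ V_ov = 0.68 V, the device is in saturation.
I_D = ½ k_n V_ov² (1 + λ V_DS) = 0.5 × 6.35 × 0.68² × (1 + 0.081 × 4.78) = 2.04 mA.

Saturation; I_D = 2.04 mA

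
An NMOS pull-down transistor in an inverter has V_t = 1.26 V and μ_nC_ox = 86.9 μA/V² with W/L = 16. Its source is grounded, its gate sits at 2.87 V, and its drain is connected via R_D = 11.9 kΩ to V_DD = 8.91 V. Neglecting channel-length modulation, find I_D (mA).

I_D = 0.718 mA

V_GS = V_G = 2.87 V, so V_ov = 2.87 − 1.26 = 1.61 V.
k_n = μ_nC_ox · (W/L) = 1.39 mA/V².
Assume saturation: I_D = ½ k_n V_ov² = 0.5 × 1.39 × 1.61² = 1.8 mA, giving V_DS = V_DD − I_D R_D = 8.91 − 1.8 × 11.9 = -12.5 V.
But -12.5 V < V_ov = 1.61 V, so the device is actually in triode.
In triode I_D = k_n[V_ov V_DS − ½ V_DS²] and I_D = (V_DD − V_DS)/R_D. Equating: 8.27 V_DS² − 27.64 V_DS + 8.91 = 0, giving V_DS = 0.361 V (the root below V_ov).
I_D = (8.91 − 0.361) / 11.9 = 0.718 mA.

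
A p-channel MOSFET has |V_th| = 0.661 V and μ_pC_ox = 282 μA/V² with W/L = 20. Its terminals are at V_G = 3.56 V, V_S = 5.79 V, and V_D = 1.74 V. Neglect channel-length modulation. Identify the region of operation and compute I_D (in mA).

V_SG = V_S − V_G = 5.79 − 3.56 = 2.23 V; V_SD = V_S − V_D = 5.79 − 1.74 = 4.05 V.
k_p = μ_pC_ox · (W/L) = 5.64 mA/V².
V_ov = V_SG − |V_th| = 2.23 − 0.661 = 1.57 V.
Since V_SD = 4.05 V ≥ V_ov = 1.57 V, the device is in saturation.
I_D = ½ k_p V_ov² = 0.5 × 5.64 × 1.57² = 6.94 mA.

Saturation; I_D = 6.94 mA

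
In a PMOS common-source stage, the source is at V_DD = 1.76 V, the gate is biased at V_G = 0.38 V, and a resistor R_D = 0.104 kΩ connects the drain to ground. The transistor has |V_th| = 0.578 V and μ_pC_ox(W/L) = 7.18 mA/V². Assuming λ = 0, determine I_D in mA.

I_D = 2.31 mA

V_SG = V_DD − V_G = 1.76 − 0.38 = 1.38 V, so V_ov = 1.38 − 0.578 = 0.802 V.
Assume saturation: I_D = ½ k_p V_ov² = 0.5 × 7.18 × 0.802² = 2.31 mA, giving V_SD = V_DD − I_D R_D = 1.76 − 2.31 × 0.104 = 1.52 V.
V_SD = 1.52 V ≥ V_ov = 0.802 V, confirming saturation.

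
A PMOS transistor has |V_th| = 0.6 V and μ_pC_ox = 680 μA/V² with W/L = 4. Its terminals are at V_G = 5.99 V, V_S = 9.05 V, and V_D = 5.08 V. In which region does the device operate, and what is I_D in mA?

V_SG = V_S − V_G = 9.05 − 5.99 = 3.06 V; V_SD = V_S − V_D = 9.05 − 5.08 = 3.97 V.
k_p = μ_pC_ox · (W/L) = 2.72 mA/V².
V_ov = V_SG − |V_th| = 3.06 − 0.6 = 2.46 V.
Since V_SD = 3.97 V ≥ V_ov = 2.46 V, the device is in saturation.
I_D = ½ k_p V_ov² = 0.5 × 2.72 × 2.46² = 8.23 mA.

Saturation; I_D = 8.23 mA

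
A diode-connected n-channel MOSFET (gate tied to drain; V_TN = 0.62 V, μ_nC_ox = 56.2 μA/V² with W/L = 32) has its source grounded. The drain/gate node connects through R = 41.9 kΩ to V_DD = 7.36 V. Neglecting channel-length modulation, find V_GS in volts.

V_GS = 1.03 V

With gate tied to drain, V_GS = V_DS ≥ V_GS − V_TN, so the device is in saturation.
k_n = μ_nC_ox · (W/L) = 1.798 mA/V².
KCL at the drain: ½ k_n (V_GS − V_TN)² = (V_DD − V_GS)/R.
Let x = V_GS − 0.62. Then 37.7 x² + x − 6.74 = 0, giving x = 0.41 V (positive root), so V_GS = 1.03 V.
I_D = (V_DD − V_GS)/R = (7.36 − 1.03) / 41.9 = 0.151 mA.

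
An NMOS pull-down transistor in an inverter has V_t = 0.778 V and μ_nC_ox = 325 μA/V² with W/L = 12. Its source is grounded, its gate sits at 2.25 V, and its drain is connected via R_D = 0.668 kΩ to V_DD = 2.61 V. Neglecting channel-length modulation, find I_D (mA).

I_D = 2.93 mA

V_GS = V_G = 2.25 V, so V_ov = 2.25 − 0.778 = 1.47 V.
k_n = μ_nC_ox · (W/L) = 3.9 mA/V².
Assume saturation: I_D = ½ k_n V_ov² = 0.5 × 3.9 × 1.47² = 4.23 mA, giving V_DS = V_DD − I_D R_D = 2.61 − 4.23 × 0.668 = -0.212 V.
But -0.212 V < V_ov = 1.47 V, so the device is actually in triode.
In triode I_D = k_n[V_ov V_DS − ½ V_DS²] and I_D = (V_DD − V_DS)/R_D. Equating: 1.3 V_DS² − 4.835 V_DS + 2.61 = 0, giving V_DS = 0.656 V (the root below V_ov).
I_D = (2.61 − 0.656) / 0.668 = 2.93 mA.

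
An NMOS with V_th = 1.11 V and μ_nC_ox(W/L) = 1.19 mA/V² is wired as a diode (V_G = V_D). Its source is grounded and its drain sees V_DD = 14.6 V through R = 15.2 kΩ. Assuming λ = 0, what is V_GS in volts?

With gate tied to drain, V_GS = V_DS ≥ V_GS − V_th, so the device is in saturation.
KCL at the drain: ½ k_n (V_GS − V_th)² = (V_DD − V_GS)/R.
Let x = V_GS − 1.11. Then 9.04 x² + x − 13.49 = 0, giving x = 1.17 V (positive root), so V_GS = 2.28 V.
I_D = (V_DD − V_GS)/R = (14.6 − 2.28) / 15.2 = 0.811 mA.

V_GS = 2.28 V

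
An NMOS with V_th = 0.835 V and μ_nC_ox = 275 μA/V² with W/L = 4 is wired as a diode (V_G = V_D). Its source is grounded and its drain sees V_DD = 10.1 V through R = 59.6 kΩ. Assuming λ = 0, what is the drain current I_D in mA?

With gate tied to drain, V_GS = V_DS ≥ V_GS − V_th, so the device is in saturation.
k_n = μ_nC_ox · (W/L) = 1.1 mA/V².
KCL at the drain: ½ k_n (V_GS − V_th)² = (V_DD − V_GS)/R.
Let x = V_GS − 0.835. Then 32.8 x² + x − 9.265 = 0, giving x = 0.517 V (positive root), so V_GS = 1.35 V.
I_D = (V_DD − V_GS)/R = (10.1 − 1.35) / 59.6 = 0.147 mA.

I_D = 0.147 mA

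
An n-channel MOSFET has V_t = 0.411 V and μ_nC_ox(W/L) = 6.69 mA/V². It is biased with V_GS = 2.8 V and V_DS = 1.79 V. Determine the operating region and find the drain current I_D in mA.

V_ov = V_GS − V_t = 2.8 − 0.411 = 2.39 V.
Since V_DS = 1.79 V < V_ov = 2.39 V, the device is in the triode region.
I_D = k_n [V_ov · V_DS − ½ V_DS²] = 6.69 × [2.39 × 1.79 − 0.5 × 1.79²] = 17.9 mA.

Triode; I_D = 17.9 mA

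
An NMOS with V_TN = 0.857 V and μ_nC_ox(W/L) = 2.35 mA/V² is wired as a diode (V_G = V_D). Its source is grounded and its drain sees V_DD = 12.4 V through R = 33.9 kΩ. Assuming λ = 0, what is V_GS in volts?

V_GS = 1.38 V

With gate tied to drain, V_GS = V_DS ≥ V_GS − V_TN, so the device is in saturation.
KCL at the drain: ½ k_n (V_GS − V_TN)² = (V_DD − V_GS)/R.
Let x = V_GS − 0.857. Then 39.8 x² + x − 11.54 = 0, giving x = 0.526 V (positive root), so V_GS = 1.38 V.
I_D = (V_DD − V_GS)/R = (12.4 − 1.38) / 33.9 = 0.325 mA.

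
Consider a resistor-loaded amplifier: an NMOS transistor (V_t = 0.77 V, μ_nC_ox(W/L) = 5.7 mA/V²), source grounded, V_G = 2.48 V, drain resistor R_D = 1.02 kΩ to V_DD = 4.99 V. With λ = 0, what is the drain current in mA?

I_D = 4.37 mA

V_GS = V_G = 2.48 V, so V_ov = 2.48 − 0.77 = 1.71 V.
Assume saturation: I_D = ½ k_n V_ov² = 0.5 × 5.7 × 1.71² = 8.33 mA, giving V_DS = V_DD − I_D R_D = 4.99 − 8.33 × 1.02 = -3.51 V.
But -3.51 V < V_ov = 1.71 V, so the device is actually in triode.
In triode I_D = k_n[V_ov V_DS − ½ V_DS²] and I_D = (V_DD − V_DS)/R_D. Equating: 2.91 V_DS² − 10.94 V_DS + 4.99 = 0, giving V_DS = 0.531 V (the root below V_ov).
I_D = (4.99 − 0.531) / 1.02 = 4.37 mA.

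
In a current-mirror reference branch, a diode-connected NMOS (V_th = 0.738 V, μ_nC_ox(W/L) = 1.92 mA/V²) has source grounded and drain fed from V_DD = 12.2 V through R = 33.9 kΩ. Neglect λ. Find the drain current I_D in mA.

I_D = 0.321 mA

With gate tied to drain, V_GS = V_DS ≥ V_GS − V_th, so the device is in saturation.
KCL at the drain: ½ k_n (V_GS − V_th)² = (V_DD − V_GS)/R.
Let x = V_GS − 0.738. Then 32.5 x² + x − 11.46 = 0, giving x = 0.578 V (positive root), so V_GS = 1.32 V.
I_D = (V_DD − V_GS)/R = (12.2 − 1.32) / 33.9 = 0.321 mA.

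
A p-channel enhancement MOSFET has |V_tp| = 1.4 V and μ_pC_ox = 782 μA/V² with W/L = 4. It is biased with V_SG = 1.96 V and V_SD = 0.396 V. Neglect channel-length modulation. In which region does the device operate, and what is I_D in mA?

Triode; I_D = 0.448 mA

k_p = μ_pC_ox · (W/L) = 3.128 mA/V².
V_ov = V_SG − |V_tp| = 1.96 − 1.4 = 0.56 V.
Since V_SD = 0.396 V < V_ov = 0.56 V, the device is in the triode region.
I_D = k_p [V_ov · V_SD − ½ V_SD²] = 3.128 × [0.56 × 0.396 − 0.5 × 0.396²] = 0.448 mA.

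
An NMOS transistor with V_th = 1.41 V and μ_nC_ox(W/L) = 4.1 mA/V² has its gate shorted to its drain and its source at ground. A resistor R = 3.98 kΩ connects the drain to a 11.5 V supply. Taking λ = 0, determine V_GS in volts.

With gate tied to drain, V_GS = V_DS ≥ V_GS − V_th, so the device is in saturation.
KCL at the drain: ½ k_n (V_GS − V_th)² = (V_DD − V_GS)/R.
Let x = V_GS − 1.41. Then 8.16 x² + x − 10.09 = 0, giving x = 1.05 V (positive root), so V_GS = 2.46 V.
I_D = (V_DD − V_GS)/R = (11.5 − 2.46) / 3.98 = 2.27 mA.

V_GS = 2.46 V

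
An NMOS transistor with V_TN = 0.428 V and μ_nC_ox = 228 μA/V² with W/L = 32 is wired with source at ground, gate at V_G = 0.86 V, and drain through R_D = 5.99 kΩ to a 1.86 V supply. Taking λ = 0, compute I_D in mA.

V_GS = V_G = 0.86 V, so V_ov = 0.86 − 0.428 = 0.432 V.
k_n = μ_nC_ox · (W/L) = 7.296 mA/V².
Assume saturation: I_D = ½ k_n V_ov² = 0.5 × 7.296 × 0.432² = 0.681 mA, giving V_DS = V_DD − I_D R_D = 1.86 − 0.681 × 5.99 = -2.22 V.
But -2.22 V < V_ov = 0.432 V, so the device is actually in triode.
In triode I_D = k_n[V_ov V_DS − ½ V_DS²] and I_D = (V_DD − V_DS)/R_D. Equating: 21.9 V_DS² − 19.88 V_DS + 1.86 = 0, giving V_DS = 0.106 V (the root below V_ov).
I_D = (1.86 − 0.106) / 5.99 = 0.293 mA.

I_D = 0.293 mA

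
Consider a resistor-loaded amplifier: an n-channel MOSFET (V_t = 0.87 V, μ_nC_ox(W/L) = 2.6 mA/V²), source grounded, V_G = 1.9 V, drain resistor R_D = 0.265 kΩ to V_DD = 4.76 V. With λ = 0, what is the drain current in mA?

V_GS = V_G = 1.9 V, so V_ov = 1.9 − 0.87 = 1.03 V.
Assume saturation: I_D = ½ k_n V_ov² = 0.5 × 2.6 × 1.03² = 1.38 mA, giving V_DS = V_DD − I_D R_D = 4.76 − 1.38 × 0.265 = 4.39 V.
V_DS = 4.39 V ≥ V_ov = 1.03 V, confirming saturation.

I_D = 1.38 mA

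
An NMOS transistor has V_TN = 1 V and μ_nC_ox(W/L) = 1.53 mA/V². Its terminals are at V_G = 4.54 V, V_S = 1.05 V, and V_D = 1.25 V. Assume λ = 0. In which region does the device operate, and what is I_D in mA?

V_GS = V_G − V_S = 4.54 − 1.05 = 3.49 V; V_DS = V_D − V_S = 1.25 − 1.05 = 0.2 V.
V_ov = V_GS − V_TN = 3.49 − 1 = 2.49 V.
Since V_DS = 0.2 V < V_ov = 2.49 V, the device is in the triode region.
I_D = k_n [V_ov · V_DS − ½ V_DS²] = 1.53 × [2.49 × 0.2 − 0.5 × 0.2²] = 0.731 mA.

Triode; I_D = 0.731 mA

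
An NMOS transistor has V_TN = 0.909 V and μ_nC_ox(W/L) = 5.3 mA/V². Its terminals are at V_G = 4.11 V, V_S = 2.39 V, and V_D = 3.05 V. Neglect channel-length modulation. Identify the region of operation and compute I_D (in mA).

Triode; I_D = 1.68 mA

V_GS = V_G − V_S = 4.11 − 2.39 = 1.72 V; V_DS = V_D − V_S = 3.05 − 2.39 = 0.66 V.
V_ov = V_GS − V_TN = 1.72 − 0.909 = 0.811 V.
Since V_DS = 0.66 V < V_ov = 0.811 V, the device is in the triode region.
I_D = k_n [V_ov · V_DS − ½ V_DS²] = 5.3 × [0.811 × 0.66 − 0.5 × 0.66²] = 1.68 mA.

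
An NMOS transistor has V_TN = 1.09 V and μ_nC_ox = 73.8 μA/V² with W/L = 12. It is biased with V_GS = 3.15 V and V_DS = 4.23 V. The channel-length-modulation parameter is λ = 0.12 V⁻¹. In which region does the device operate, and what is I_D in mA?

k_n = μ_nC_ox · (W/L) = 0.8856 mA/V².
V_ov = V_GS − V_TN = 3.15 − 1.09 = 2.06 V.
Since V_DS = 4.23 V ≥ V_ov = 2.06 V, the device is in saturation.
I_D = ½ k_n V_ov² (1 + λ V_DS) = 0.5 × 0.8856 × 2.06² × (1 + 0.12 × 4.23) = 2.83 mA.

Saturation; I_D = 2.83 mA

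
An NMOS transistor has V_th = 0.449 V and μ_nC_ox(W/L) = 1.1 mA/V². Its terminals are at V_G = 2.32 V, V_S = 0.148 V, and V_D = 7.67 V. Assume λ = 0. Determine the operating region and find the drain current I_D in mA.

V_GS = V_G − V_S = 2.32 − 0.148 = 2.17 V; V_DS = V_D − V_S = 7.67 − 0.148 = 7.52 V.
V_ov = V_GS − V_th = 2.17 − 0.449 = 1.72 V.
Since V_DS = 7.52 V ≥ V_ov = 1.72 V, the device is in saturation.
I_D = ½ k_n V_ov² = 0.5 × 1.1 × 1.72² = 1.63 mA.

Saturation; I_D = 1.63 mA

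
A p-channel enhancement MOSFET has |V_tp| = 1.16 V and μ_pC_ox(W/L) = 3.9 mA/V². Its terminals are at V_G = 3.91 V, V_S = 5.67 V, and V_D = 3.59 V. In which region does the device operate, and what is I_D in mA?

Saturation; I_D = 0.702 mA

V_SG = V_S − V_G = 5.67 − 3.91 = 1.76 V; V_SD = V_S − V_D = 5.67 − 3.59 = 2.08 V.
V_ov = V_SG − |V_tp| = 1.76 − 1.16 = 0.6 V.
Since V_SD = 2.08 V ≥ V_ov = 0.6 V, the device is in saturation.
I_D = ½ k_p V_ov² = 0.5 × 3.9 × 0.6² = 0.702 mA.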